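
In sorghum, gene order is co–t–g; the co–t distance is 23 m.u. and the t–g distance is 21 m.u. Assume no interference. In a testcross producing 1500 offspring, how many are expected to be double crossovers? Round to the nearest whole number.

Map distances give recombination frequencies of 0.230 and 0.210 for the two intervals.
With no interference, expected double-crossover frequency = 0.230 × 0.210 = 0.04830.
Expected number = 0.04830 × 1500 = 72.45 ≈ 72.

72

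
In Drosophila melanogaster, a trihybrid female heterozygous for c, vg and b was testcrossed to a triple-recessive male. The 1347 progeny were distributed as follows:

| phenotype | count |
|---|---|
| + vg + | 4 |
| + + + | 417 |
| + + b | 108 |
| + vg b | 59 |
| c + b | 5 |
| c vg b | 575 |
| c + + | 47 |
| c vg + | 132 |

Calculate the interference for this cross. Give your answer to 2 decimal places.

The two most frequent reciprocal classes, c vg b and + + +, are the parental types, so the F1 was c vg b / + + +.
The two rarest classes, c + b and + vg +, are the double crossovers. Comparing them with the parentals, only the vg allele has switched, so vg is the middle locus and the order is b – vg – c.
b–vg: (240 + 9)/1347 = 0.1849; vg–c: (106 + 9)/1347 = 0.0854.
Expected DCO frequency = 0.1849 × 0.0854 ≈ 0.01579; observed = 9/1347 ≈ 0.00668.
Coefficient of coincidence = 0.00668/0.01579 ≈ 0.42; interference = 1 − 0.42 = 0.58.

0.58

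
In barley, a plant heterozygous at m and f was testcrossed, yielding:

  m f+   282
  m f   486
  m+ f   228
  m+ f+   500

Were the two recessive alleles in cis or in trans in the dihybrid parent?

cis

The two most frequent classes are m+ f+ (500) and m f (486); these are the parental (non-recombinant) types.
So the F1 carried m+ f+ on one chromosome and m f on the other — the recessive alleles are on the same chromosome (cis / coupling).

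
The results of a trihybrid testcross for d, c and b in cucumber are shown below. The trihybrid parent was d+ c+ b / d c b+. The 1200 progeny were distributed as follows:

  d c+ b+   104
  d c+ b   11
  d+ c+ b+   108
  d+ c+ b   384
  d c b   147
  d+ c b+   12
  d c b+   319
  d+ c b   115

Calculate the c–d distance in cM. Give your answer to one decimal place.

The two rarest classes, d c+ b and d+ c b+, are the double crossovers. Comparing them with the parentals, only the d allele has switched, so d is the middle locus and the order is c – d – b.
Crossovers in the c–d interval produce the single-crossover classes d+ c b and d c+ b+ (115 + 104 = 219) plus the double crossovers (23).
RF(c–d) = (219 + 23) / 1200 = 242/1200 = 0.2017 → 20.2 cM.

20.2 cM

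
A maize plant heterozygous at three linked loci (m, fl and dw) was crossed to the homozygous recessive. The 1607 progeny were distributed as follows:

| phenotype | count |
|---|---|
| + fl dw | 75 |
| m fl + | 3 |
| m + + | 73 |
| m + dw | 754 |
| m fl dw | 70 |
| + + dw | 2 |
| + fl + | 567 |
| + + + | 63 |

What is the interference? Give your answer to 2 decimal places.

0.62

The two most frequent reciprocal classes, m + dw and + fl +, are the parental types, so the F1 was m + dw / + fl +.
The two rarest classes, + + dw and m fl +, are the double crossovers. Comparing them with the parentals, only the m allele has switched, so m is the middle locus and the order is fl – m – dw.
fl–m: (133 + 5)/1607 = 0.0859; m–dw: (148 + 5)/1607 = 0.0952.
Expected DCO frequency = 0.0859 × 0.0952 ≈ 0.00818; observed = 5/1607 ≈ 0.00311.
Coefficient of coincidence = 0.00311/0.00818 ≈ 0.38; interference = 1 − 0.38 = 0.62.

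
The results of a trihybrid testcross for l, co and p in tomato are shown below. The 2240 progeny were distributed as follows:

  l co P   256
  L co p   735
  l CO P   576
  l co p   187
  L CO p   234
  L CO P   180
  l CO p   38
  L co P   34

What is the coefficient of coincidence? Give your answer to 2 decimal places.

0.65

The two most frequent reciprocal classes, L co p and l CO P, are the parental types, so the F1 was L co p / l CO P.
The two rarest classes, L co P and l CO p, are the double crossovers. Comparing them with the parentals, only the p allele has switched, so p is the middle locus and the order is co – p – l.
co–p: (490 + 72)/2240 = 0.2509; p–l: (367 + 72)/2240 = 0.1960.
Expected DCO frequency = 0.2509 × 0.1960 ≈ 0.04918; observed = 72/2240 ≈ 0.03214.
Coefficient of coincidence = 0.03214/0.04918 ≈ 0.65.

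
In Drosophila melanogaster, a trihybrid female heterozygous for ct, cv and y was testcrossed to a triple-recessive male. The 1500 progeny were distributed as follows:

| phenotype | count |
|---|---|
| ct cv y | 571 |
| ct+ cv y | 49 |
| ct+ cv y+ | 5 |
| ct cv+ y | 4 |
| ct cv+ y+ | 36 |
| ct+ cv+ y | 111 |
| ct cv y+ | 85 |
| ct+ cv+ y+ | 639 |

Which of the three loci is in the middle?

cv

The two most frequent reciprocal classes, ct cv y and ct+ cv+ y+, are the parental types, so the F1 was ct cv y / ct+ cv+ y+.
The two rarest classes, ct cv+ y and ct+ cv y+, are the double crossovers. Comparing them with the parentals, only the cv allele has switched, so cv is the middle locus and the order is ct – cv – y.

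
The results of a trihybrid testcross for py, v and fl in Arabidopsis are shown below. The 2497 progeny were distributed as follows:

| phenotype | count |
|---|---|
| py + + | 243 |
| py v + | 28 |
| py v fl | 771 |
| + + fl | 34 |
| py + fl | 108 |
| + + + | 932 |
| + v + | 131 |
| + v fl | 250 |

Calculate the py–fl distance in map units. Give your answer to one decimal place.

22.2 map units

The two most frequent reciprocal classes, py v fl and + + +, are the parental types, so the F1 was py v fl / + + +.
The two rarest classes, py v + and + + fl, are the double crossovers. Comparing them with the parentals, only the fl allele has switched, so fl is the middle locus and the order is v – fl – py.
Crossovers in the fl–py interval produce the single-crossover classes + v fl and py + + (250 + 243 = 493) plus the double crossovers (62).
RF(fl–py) = (493 + 62) / 2497 = 555/2497 = 0.2223 → 22.2 map units.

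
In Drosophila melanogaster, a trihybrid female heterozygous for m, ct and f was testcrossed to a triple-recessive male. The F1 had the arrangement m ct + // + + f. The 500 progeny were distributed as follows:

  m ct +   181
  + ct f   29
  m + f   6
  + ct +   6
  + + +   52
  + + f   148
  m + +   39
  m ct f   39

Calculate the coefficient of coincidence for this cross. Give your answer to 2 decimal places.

The two rarest classes, + ct + and m + f, are the double crossovers. Comparing them with the parentals, only the m allele has switched, so m is the middle locus and the order is ct – m – f.
ct–m: (68 + 12)/500 = 0.1600; m–f: (91 + 12)/500 = 0.2060.
Expected DCO frequency = 0.1600 × 0.2060 ≈ 0.03296; observed = 12/500 ≈ 0.02400.
Coefficient of coincidence = 0.02400/0.03296 ≈ 0.73.

0.73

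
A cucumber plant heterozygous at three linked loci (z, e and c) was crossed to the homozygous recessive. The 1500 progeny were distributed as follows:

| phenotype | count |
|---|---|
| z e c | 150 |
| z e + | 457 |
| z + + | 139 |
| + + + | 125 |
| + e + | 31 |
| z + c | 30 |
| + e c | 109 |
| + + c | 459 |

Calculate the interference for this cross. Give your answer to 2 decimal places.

0.12

The two most frequent reciprocal classes, z e + and + + c, are the parental types, so the F1 was z e + / + + c.
The two rarest classes, + e + and z + c, are the double crossovers. Comparing them with the parentals, only the z allele has switched, so z is the middle locus and the order is c – z – e.
c–z: (275 + 61)/1500 = 0.2240; z–e: (248 + 61)/1500 = 0.2060.
Expected DCO frequency = 0.2240 × 0.2060 ≈ 0.04614; observed = 61/1500 ≈ 0.04067.
Coefficient of coincidence = 0.04067/0.04614 ≈ 0.88; interference = 1 − 0.88 = 0.12.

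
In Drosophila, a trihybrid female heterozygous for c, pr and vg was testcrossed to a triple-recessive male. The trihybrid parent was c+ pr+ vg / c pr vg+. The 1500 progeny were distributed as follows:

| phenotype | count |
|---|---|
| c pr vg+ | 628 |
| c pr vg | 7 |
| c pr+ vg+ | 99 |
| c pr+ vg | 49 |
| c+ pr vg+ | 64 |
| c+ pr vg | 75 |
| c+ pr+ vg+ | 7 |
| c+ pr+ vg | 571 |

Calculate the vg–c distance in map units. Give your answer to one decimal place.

8.5 map units

The two rarest classes, c+ pr+ vg+ and c pr vg, are the double crossovers. Comparing them with the parentals, only the vg allele has switched, so vg is the middle locus and the order is pr – vg – c.
Crossovers in the vg–c interval produce the single-crossover classes c pr+ vg and c+ pr vg+ (49 + 64 = 113) plus the double crossovers (14).
RF(vg–c) = (113 + 14) / 1500 = 127/1500 = 0.0847 → 8.5 map units.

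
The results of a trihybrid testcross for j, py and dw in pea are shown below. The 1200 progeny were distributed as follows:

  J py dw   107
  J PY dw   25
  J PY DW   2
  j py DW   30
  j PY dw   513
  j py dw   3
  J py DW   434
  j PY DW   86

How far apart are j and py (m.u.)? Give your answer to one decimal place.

The two most frequent reciprocal classes, j PY dw and J py DW, are the parental types, so the F1 was j PY dw / J py DW.
The two rarest classes, j py dw and J PY DW, are the double crossovers. Comparing them with the parentals, only the py allele has switched, so py is the middle locus and the order is dw – py – j.
Crossovers in the py–j interval produce the single-crossover classes J PY dw and j py DW (25 + 30 = 55) plus the double crossovers (5).
RF(py–j) = (55 + 5) / 1200 = 60/1200 = 0.0500 → 5.0 m.u.

5.0 m.u.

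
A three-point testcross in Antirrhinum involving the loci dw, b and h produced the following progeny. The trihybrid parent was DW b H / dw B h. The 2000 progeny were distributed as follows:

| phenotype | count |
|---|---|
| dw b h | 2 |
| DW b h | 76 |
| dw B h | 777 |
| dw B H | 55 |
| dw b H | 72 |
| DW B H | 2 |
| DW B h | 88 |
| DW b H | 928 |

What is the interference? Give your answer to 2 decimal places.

0.64

The two rarest classes, DW B H and dw b h, are the double crossovers. Comparing them with the parentals, only the b allele has switched, so b is the middle locus and the order is dw – b – h.
dw–b: (160 + 4)/2000 = 0.0820; b–h: (131 + 4)/2000 = 0.0675.
Expected DCO frequency = 0.0820 × 0.0675 ≈ 0.00554; observed = 4/2000 ≈ 0.00200.
Coefficient of coincidence = 0.00200/0.00554 ≈ 0.36; interference = 1 − 0.36 = 0.64.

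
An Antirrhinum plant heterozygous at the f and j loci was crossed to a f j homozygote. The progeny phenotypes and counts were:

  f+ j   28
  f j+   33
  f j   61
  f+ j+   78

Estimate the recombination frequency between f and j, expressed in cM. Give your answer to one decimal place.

The two most frequent classes, f+ j+ (78) and f j (61), are the parental types, so the F1 was f+ j+ / f j.
The recombinant classes are f+ j and f j+: 28 + 33 = 61.
Recombination frequency = 61/200 = 0.3050 ≈ 30.5%, i.e. 30.5 cM.

30.5 cM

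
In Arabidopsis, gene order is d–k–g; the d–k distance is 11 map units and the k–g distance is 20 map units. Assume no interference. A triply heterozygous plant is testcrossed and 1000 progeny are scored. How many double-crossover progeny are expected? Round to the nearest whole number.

Map distances give recombination frequencies of 0.110 and 0.200 for the two intervals.
With no interference, expected double-crossover frequency = 0.110 × 0.200 = 0.02200.
Expected number = 0.02200 × 1000 = 22.00 ≈ 22.

22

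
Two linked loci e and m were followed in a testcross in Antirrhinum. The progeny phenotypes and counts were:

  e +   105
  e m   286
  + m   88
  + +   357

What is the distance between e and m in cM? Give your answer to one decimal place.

The two most frequent classes, + + (357) and e m (286), are the parental types, so the F1 was + + / e m.
The recombinant classes are + m and e +: 88 + 105 = 193.
Recombination frequency = 193/836 = 0.2309 ≈ 23.1%, i.e. 23.1 cM.

23.1 cM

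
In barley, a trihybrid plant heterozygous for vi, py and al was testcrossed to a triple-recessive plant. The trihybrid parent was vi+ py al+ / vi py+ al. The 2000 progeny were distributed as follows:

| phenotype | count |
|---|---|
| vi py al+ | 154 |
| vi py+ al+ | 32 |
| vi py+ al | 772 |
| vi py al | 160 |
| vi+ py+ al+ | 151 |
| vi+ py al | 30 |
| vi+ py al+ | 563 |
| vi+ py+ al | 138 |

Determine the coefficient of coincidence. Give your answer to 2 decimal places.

0.94

The two rarest classes, vi+ py al and vi py+ al+, are the double crossovers. Comparing them with the parentals, only the al allele has switched, so al is the middle locus and the order is vi – al – py.
vi–al: (292 + 62)/2000 = 0.1770; al–py: (311 + 62)/2000 = 0.1865.
Expected DCO frequency = 0.1770 × 0.1865 ≈ 0.03301; observed = 62/2000 ≈ 0.03100.
Coefficient of coincidence = 0.03100/0.03301 ≈ 0.94.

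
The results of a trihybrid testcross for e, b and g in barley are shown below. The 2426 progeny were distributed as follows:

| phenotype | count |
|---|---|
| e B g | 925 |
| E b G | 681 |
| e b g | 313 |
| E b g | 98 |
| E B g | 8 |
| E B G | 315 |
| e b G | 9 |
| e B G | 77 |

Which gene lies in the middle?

The two most frequent reciprocal classes, e B g and E b G, are the parental types, so the F1 was e B g / E b G.
The two rarest classes, E B g and e b G, are the double crossovers. Comparing them with the parentals, only the e allele has switched, so e is the middle locus and the order is b – e – g.

e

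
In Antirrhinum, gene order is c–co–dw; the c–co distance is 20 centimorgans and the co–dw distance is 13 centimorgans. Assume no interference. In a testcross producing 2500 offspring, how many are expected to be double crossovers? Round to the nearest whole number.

65

Map distances give recombination frequencies of 0.200 and 0.130 for the two intervals.
With no interference, expected double-crossover frequency = 0.200 × 0.130 = 0.02600.
Expected number = 0.02600 × 2500 = 65.00 ≈ 65.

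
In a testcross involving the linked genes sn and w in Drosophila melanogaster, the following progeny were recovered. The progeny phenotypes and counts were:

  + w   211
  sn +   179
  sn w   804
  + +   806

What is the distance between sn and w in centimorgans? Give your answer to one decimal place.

The two most frequent classes, + + (806) and sn w (804), are the parental types, so the F1 was + + / sn w.
The recombinant classes are + w and sn +: 211 + 179 = 390.
Recombination frequency = 390/2000 = 0.1950 ≈ 19.5%, i.e. 19.5 centimorgans.

19.5 centimorgans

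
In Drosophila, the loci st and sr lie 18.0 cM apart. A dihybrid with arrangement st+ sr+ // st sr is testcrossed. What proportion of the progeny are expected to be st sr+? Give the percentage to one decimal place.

9.0%

A map distance of 18.0 cM corresponds to a recombination frequency of 0.180.
The F1 is st+ sr+ / st sr, so st sr+ is a recombinant gamete class with expected frequency r/2 = 0.180/2 = 0.0900.
That is 0.0900 = 9.0% of the progeny.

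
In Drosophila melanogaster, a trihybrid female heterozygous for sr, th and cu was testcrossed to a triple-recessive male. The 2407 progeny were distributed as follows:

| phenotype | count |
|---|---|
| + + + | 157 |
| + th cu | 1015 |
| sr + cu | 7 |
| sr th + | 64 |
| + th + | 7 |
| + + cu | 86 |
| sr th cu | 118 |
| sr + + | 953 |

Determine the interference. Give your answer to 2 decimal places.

0.29

The two most frequent reciprocal classes, sr + + and + th cu, are the parental types, so the F1 was sr + + / + th cu.
The two rarest classes, sr + cu and + th +, are the double crossovers. Comparing them with the parentals, only the cu allele has switched, so cu is the middle locus and the order is sr – cu – th.
sr–cu: (275 + 14)/2407 = 0.1201; cu–th: (150 + 14)/2407 = 0.0681.
Expected DCO frequency = 0.1201 × 0.0681 ≈ 0.00818; observed = 14/2407 ≈ 0.00582.
Coefficient of coincidence = 0.00582/0.00818 ≈ 0.71; interference = 1 − 0.71 = 0.29.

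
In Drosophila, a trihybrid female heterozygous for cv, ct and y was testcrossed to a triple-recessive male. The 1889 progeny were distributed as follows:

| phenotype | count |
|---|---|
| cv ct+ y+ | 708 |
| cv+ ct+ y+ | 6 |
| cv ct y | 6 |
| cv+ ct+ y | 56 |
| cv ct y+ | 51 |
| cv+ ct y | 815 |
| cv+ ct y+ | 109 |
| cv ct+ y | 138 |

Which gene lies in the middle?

The two most frequent reciprocal classes, cv ct+ y+ and cv+ ct y, are the parental types, so the F1 was cv ct+ y+ / cv+ ct y.
The two rarest classes, cv+ ct+ y+ and cv ct y, are the double crossovers. Comparing them with the parentals, only the cv allele has switched, so cv is the middle locus and the order is ct – cv – y.

cv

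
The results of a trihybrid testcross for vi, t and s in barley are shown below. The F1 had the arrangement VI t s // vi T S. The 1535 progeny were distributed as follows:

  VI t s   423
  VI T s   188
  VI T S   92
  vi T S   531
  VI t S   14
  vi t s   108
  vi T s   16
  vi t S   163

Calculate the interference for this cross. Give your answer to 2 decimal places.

The two rarest classes, VI t S and vi T s, are the double crossovers. Comparing them with the parentals, only the s allele has switched, so s is the middle locus and the order is t – s – vi.
t–s: (351 + 30)/1535 = 0.2482; s–vi: (200 + 30)/1535 = 0.1498.
Expected DCO frequency = 0.2482 × 0.1498 ≈ 0.03718; observed = 30/1535 ≈ 0.01954.
Coefficient of coincidence = 0.01954/0.03718 ≈ 0.53; interference = 1 − 0.53 = 0.47.

0.47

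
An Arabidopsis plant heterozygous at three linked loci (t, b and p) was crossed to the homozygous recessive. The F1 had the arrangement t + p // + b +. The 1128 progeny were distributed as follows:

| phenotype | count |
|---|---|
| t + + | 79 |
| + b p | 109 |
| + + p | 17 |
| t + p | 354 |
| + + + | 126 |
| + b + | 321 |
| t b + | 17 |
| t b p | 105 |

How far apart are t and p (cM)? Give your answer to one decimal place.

19.7 cM

The two rarest classes, + + p and t b +, are the double crossovers. Comparing them with the parentals, only the t allele has switched, so t is the middle locus and the order is b – t – p.
Crossovers in the t–p interval produce the single-crossover classes t + + and + b p (79 + 109 = 188) plus the double crossovers (34).
RF(t–p) = (188 + 34) / 1128 = 222/1128 = 0.1968 → 19.7 cM.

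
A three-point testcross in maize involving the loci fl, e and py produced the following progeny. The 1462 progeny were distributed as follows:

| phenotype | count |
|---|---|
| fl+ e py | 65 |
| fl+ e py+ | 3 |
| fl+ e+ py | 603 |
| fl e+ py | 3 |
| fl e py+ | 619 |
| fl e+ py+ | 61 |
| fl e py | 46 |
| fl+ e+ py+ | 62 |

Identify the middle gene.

fl

The two most frequent reciprocal classes, fl e py+ and fl+ e+ py, are the parental types, so the F1 was fl e py+ / fl+ e+ py.
The two rarest classes, fl+ e py+ and fl e+ py, are the double crossovers. Comparing them with the parentals, only the fl allele has switched, so fl is the middle locus and the order is e – fl – py.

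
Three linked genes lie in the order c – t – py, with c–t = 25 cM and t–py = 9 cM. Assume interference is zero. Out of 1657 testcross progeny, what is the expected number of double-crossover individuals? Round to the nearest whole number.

Map distances give recombination frequencies of 0.250 and 0.090 for the two intervals.
With no interference, expected double-crossover frequency = 0.250 × 0.090 = 0.02250.
Expected number = 0.02250 × 1657 = 37.28 ≈ 37.

37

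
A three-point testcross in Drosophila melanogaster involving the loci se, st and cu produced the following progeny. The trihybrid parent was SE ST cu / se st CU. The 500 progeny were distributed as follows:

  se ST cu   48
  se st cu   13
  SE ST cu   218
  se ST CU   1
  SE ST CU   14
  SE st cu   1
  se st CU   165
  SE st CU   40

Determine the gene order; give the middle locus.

The two rarest classes, SE st cu and se ST CU, are the double crossovers. Comparing them with the parentals, only the st allele has switched, so st is the middle locus and the order is se – st – cu.

st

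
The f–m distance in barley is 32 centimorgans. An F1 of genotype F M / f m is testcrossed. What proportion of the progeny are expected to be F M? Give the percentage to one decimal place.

A map distance of 32 centimorgans corresponds to a recombination frequency of 0.320.
The F1 is F M / f m, so F M is a parental gamete class with expected frequency (1 − r)/2 = 0.680/2 = 0.3400.
That is 0.3400 = 34.0% of the progeny.

34.0%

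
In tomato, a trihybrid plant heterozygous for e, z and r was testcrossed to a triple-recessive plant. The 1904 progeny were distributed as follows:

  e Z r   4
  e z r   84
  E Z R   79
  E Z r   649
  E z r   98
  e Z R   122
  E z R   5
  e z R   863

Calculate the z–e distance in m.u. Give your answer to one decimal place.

12.0 m.u.

The two most frequent reciprocal classes, e z R and E Z r, are the parental types, so the F1 was e z R / E Z r.
The two rarest classes, E z R and e Z r, are the double crossovers. Comparing them with the parentals, only the e allele has switched, so e is the middle locus and the order is r – e – z.
Crossovers in the e–z interval produce the single-crossover classes e Z R and E z r (122 + 98 = 220) plus the double crossovers (9).
RF(e–z) = (220 + 9) / 1904 = 229/1904 = 0.1203 → 12.0 m.u.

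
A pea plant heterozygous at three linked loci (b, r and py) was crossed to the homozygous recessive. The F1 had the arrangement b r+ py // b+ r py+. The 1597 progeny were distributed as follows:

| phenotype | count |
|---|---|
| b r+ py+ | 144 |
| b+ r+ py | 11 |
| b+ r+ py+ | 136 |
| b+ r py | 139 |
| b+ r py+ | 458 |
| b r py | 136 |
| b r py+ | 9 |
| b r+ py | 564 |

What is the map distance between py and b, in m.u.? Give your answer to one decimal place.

The two rarest classes, b+ r+ py and b r py+, are the double crossovers. Comparing them with the parentals, only the b allele has switched, so b is the middle locus and the order is py – b – r.
Crossovers in the py–b interval produce the single-crossover classes b r+ py+ and b+ r py (144 + 139 = 283) plus the double crossovers (20).
RF(py–b) = (283 + 20) / 1597 = 303/1597 = 0.1897 → 19.0 m.u.

19.0 m.u.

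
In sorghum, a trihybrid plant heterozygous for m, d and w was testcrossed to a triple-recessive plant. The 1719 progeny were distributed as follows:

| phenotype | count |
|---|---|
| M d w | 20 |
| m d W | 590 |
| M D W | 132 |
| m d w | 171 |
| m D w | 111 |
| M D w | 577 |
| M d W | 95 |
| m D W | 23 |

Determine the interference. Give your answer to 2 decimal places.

The two most frequent reciprocal classes, M D w and m d W, are the parental types, so the F1 was M D w / m d W.
The two rarest classes, M d w and m D W, are the double crossovers. Comparing them with the parentals, only the d allele has switched, so d is the middle locus and the order is w – d – m.
w–d: (303 + 43)/1719 = 0.2013; d–m: (206 + 43)/1719 = 0.1449.
Expected DCO frequency = 0.2013 × 0.1449 ≈ 0.02917; observed = 43/1719 ≈ 0.02501.
Coefficient of coincidence = 0.02501/0.02917 ≈ 0.86; interference = 1 − 0.86 = 0.14.

0.14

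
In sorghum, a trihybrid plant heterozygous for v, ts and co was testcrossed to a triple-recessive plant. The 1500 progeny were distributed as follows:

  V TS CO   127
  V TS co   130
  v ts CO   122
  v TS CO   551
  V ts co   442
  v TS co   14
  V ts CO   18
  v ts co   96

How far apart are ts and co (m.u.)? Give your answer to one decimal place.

The two most frequent reciprocal classes, V ts co and v TS CO, are the parental types, so the F1 was V ts co / v TS CO.
The two rarest classes, V ts CO and v TS co, are the double crossovers. Comparing them with the parentals, only the co allele has switched, so co is the middle locus and the order is v – co – ts.
Crossovers in the co–ts interval produce the single-crossover classes V TS co and v ts CO (130 + 122 = 252) plus the double crossovers (32).
RF(co–ts) = (252 + 32) / 1500 = 284/1500 = 0.1893 → 18.9 m.u.

18.9 m.u.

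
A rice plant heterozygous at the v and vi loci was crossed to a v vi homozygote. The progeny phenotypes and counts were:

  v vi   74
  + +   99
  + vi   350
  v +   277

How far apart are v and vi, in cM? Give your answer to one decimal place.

21.6 cM

The two most frequent classes, + vi (350) and v + (277), are the parental types, so the F1 was + vi / v +.
The recombinant classes are + + and v vi: 99 + 74 = 173.
Recombination frequency = 173/800 = 0.2162 ≈ 21.6%, i.e. 21.6 cM.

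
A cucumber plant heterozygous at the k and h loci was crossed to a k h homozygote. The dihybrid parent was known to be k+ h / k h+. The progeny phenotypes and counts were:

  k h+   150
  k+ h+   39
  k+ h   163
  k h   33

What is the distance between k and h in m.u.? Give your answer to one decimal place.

The recombinant classes are k+ h+ and k h: 39 + 33 = 72.
Recombination frequency = 72/385 = 0.1870 ≈ 18.7%, i.e. 18.7 m.u.

18.7 m.u.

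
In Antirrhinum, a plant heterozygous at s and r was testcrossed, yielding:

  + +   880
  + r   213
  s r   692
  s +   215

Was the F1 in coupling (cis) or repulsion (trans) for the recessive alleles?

The two most frequent classes are + + (880) and s r (692); these are the parental (non-recombinant) types.
So the F1 carried + + on one chromosome and s r on the other — the recessive alleles are on the same chromosome (cis / coupling).

cis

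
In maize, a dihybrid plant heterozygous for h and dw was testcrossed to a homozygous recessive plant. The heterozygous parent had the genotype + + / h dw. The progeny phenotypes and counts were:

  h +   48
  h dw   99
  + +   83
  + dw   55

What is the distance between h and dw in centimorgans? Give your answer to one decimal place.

36.1 centimorgans

The recombinant classes are + dw and h +: 55 + 48 = 103.
Recombination frequency = 103/285 = 0.3614 ≈ 36.1%, i.e. 36.1 centimorgans.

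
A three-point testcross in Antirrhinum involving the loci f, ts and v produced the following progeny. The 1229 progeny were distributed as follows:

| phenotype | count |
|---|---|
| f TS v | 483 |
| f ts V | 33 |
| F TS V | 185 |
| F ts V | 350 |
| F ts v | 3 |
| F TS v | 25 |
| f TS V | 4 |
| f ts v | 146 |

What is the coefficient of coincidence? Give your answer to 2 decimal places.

The two most frequent reciprocal classes, f TS v and F ts V, are the parental types, so the F1 was f TS v / F ts V.
The two rarest classes, f TS V and F ts v, are the double crossovers. Comparing them with the parentals, only the v allele has switched, so v is the middle locus and the order is f – v – ts.
f–v: (58 + 7)/1229 = 0.0529; v–ts: (331 + 7)/1229 = 0.2750.
Expected DCO frequency = 0.0529 × 0.2750 ≈ 0.01455; observed = 7/1229 ≈ 0.00570.
Coefficient of coincidence = 0.00570/0.01455 ≈ 0.39.

0.39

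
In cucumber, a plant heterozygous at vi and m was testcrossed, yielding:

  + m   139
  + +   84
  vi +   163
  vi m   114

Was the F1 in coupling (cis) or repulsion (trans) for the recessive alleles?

The two most frequent classes are + m (139) and vi + (163); these are the parental (non-recombinant) types.
So the F1 carried + m on one chromosome and vi + on the other — the recessive alleles are on opposite chromosomes (trans / repulsion).

trans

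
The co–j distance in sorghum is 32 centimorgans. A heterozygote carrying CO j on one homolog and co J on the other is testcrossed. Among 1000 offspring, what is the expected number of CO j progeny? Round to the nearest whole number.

340

A map distance of 32 centimorgans corresponds to a recombination frequency of 0.320.
The F1 is CO j / co J, so CO j is a parental gamete class with expected frequency (1 − r)/2 = 0.680/2 = 0.3400.
Expected number = 0.3400 × 1000 = 340.00 ≈ 340.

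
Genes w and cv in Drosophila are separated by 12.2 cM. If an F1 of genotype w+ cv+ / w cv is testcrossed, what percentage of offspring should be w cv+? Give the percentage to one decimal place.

6.1%

A map distance of 12.2 cM corresponds to a recombination frequency of 0.122.
The F1 is w+ cv+ / w cv, so w cv+ is a recombinant gamete class with expected frequency r/2 = 0.122/2 = 0.0610.
That is 0.0610 = 6.1% of the progeny.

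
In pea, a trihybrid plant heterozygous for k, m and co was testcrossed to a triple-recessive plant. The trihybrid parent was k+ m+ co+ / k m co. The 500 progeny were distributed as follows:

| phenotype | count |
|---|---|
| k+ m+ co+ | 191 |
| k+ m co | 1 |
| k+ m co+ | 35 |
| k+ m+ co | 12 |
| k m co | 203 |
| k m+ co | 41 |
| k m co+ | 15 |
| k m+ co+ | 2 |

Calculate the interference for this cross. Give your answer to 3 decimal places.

0.367

The two rarest classes, k m+ co+ and k+ m co, are the double crossovers. Comparing them with the parentals, only the k allele has switched, so k is the middle locus and the order is m – k – co.
m–k: (76 + 3)/500 = 0.1580; k–co: (27 + 3)/500 = 0.0600.
Expected DCO frequency = 0.1580 × 0.0600 ≈ 0.00948; observed = 3/500 ≈ 0.00600.
Coefficient of coincidence = 0.00600/0.00948 ≈ 0.633; interference = 1 − 0.633 = 0.367.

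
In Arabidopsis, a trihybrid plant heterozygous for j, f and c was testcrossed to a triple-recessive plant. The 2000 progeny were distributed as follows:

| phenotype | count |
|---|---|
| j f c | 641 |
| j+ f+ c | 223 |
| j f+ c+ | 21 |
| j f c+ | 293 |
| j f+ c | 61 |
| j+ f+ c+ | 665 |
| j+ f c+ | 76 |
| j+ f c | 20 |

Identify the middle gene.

The two most frequent reciprocal classes, j f c and j+ f+ c+, are the parental types, so the F1 was j f c / j+ f+ c+.
The two rarest classes, j+ f c and j f+ c+, are the double crossovers. Comparing them with the parentals, only the j allele has switched, so j is the middle locus and the order is f – j – c.

j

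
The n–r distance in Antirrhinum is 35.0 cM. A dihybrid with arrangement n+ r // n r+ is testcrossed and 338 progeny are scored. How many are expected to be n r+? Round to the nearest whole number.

A map distance of 35.0 cM corresponds to a recombination frequency of 0.350.
The F1 is n+ r / n r+, so n r+ is a parental gamete class with expected frequency (1 − r)/2 = 0.650/2 = 0.3250.
Expected number = 0.3250 × 338 = 109.85 ≈ 110.

110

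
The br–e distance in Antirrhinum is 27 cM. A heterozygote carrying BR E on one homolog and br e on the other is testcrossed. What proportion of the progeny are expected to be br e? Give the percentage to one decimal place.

A map distance of 27 cM corresponds to a recombination frequency of 0.270.
The F1 is BR E / br e, so br e is a parental gamete class with expected frequency (1 − r)/2 = 0.730/2 = 0.3650.
That is 0.3650 = 36.5% of the progeny.

36.5%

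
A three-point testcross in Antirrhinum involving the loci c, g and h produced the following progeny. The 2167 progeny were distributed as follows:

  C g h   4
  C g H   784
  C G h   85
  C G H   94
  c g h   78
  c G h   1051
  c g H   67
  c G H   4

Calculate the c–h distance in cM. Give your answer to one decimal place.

The two most frequent reciprocal classes, c G h and C g H, are the parental types, so the F1 was c G h / C g H.
The two rarest classes, c G H and C g h, are the double crossovers. Comparing them with the parentals, only the h allele has switched, so h is the middle locus and the order is c – h – g.
Crossovers in the c–h interval produce the single-crossover classes C G h and c g H (85 + 67 = 152) plus the double crossovers (8).
RF(c–h) = (152 + 8) / 2167 = 160/2167 = 0.0738 → 7.4 cM.

7.4 cM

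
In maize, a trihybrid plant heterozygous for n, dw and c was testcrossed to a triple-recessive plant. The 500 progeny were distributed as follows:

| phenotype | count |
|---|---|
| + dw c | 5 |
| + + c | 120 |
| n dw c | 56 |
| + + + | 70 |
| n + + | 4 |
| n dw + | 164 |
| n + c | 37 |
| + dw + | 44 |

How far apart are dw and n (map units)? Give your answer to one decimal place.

18.0 map units

The two most frequent reciprocal classes, + + c and n dw +, are the parental types, so the F1 was + + c / n dw +.
The two rarest classes, + dw c and n + +, are the double crossovers. Comparing them with the parentals, only the dw allele has switched, so dw is the middle locus and the order is n – dw – c.
Crossovers in the n–dw interval produce the single-crossover classes n + c and + dw + (37 + 44 = 81) plus the double crossovers (9).
RF(n–dw) = (81 + 9) / 500 = 90/500 = 0.1800 → 18.0 map units.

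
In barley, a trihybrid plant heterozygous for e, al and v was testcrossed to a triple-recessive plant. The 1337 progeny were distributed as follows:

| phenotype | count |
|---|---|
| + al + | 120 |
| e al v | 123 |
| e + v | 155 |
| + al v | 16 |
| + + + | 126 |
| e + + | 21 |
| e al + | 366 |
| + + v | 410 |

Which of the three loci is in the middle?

al

The two most frequent reciprocal classes, e al + and + + v, are the parental types, so the F1 was e al + / + + v.
The two rarest classes, e + + and + al v, are the double crossovers. Comparing them with the parentals, only the al allele has switched, so al is the middle locus and the order is v – al – e.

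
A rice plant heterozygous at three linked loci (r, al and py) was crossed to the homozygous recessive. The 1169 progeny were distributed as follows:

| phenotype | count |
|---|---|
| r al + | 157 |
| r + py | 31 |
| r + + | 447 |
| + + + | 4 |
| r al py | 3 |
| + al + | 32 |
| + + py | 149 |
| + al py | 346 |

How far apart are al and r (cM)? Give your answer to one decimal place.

26.8 cM

The two most frequent reciprocal classes, + al py and r + +, are the parental types, so the F1 was + al py / r + +.
The two rarest classes, r al py and + + +, are the double crossovers. Comparing them with the parentals, only the r allele has switched, so r is the middle locus and the order is al – r – py.
Crossovers in the al–r interval produce the single-crossover classes + + py and r al + (149 + 157 = 306) plus the double crossovers (7).
RF(al–r) = (306 + 7) / 1169 = 313/1169 = 0.2678 → 26.8 cM.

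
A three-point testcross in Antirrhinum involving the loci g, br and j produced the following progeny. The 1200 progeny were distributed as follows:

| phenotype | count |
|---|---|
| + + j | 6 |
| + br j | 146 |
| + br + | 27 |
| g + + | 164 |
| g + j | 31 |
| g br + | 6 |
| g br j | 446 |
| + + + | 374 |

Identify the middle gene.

The two most frequent reciprocal classes, g br j and + + +, are the parental types, so the F1 was g br j / + + +.
The two rarest classes, g br + and + + j, are the double crossovers. Comparing them with the parentals, only the j allele has switched, so j is the middle locus and the order is g – j – br.

j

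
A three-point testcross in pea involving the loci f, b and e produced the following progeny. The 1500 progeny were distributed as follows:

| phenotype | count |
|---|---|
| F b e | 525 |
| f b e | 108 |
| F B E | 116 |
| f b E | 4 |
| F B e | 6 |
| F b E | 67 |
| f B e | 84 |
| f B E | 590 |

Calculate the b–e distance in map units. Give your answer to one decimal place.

The two most frequent reciprocal classes, F b e and f B E, are the parental types, so the F1 was F b e / f B E.
The two rarest classes, F B e and f b E, are the double crossovers. Comparing them with the parentals, only the b allele has switched, so b is the middle locus and the order is f – b – e.
Crossovers in the b–e interval produce the single-crossover classes F b E and f B e (67 + 84 = 151) plus the double crossovers (10).
RF(b–e) = (151 + 10) / 1500 = 161/1500 = 0.1073 → 10.7 map units.

10.7 map units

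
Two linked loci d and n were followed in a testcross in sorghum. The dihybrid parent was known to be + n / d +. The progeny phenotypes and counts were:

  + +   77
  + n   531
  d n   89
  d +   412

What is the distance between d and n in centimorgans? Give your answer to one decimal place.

15.0 centimorgans

The recombinant classes are + + and d n: 77 + 89 = 166.
Recombination frequency = 166/1109 = 0.1497 ≈ 15.0%, i.e. 15.0 centimorgans.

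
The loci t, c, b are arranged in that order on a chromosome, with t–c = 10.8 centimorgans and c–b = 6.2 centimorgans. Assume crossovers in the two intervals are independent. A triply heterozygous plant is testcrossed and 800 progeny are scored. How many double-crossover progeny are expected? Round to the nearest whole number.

Map distances give recombination frequencies of 0.108 and 0.062 for the two intervals.
With no interference, expected double-crossover frequency = 0.108 × 0.062 = 0.00670.
Expected number = 0.00670 × 800 = 5.36 ≈ 5.

5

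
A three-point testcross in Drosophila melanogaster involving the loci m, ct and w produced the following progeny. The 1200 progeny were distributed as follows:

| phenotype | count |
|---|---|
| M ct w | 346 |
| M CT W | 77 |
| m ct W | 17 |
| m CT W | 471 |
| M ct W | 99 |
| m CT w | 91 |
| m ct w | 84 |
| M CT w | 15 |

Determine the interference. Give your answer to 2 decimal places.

0.10

The two most frequent reciprocal classes, M ct w and m CT W, are the parental types, so the F1 was M ct w / m CT W.
The two rarest classes, M CT w and m ct W, are the double crossovers. Comparing them with the parentals, only the ct allele has switched, so ct is the middle locus and the order is w – ct – m.
w–ct: (190 + 32)/1200 = 0.1850; ct–m: (161 + 32)/1200 = 0.1608.
Expected DCO frequency = 0.1850 × 0.1608 ≈ 0.02975; observed = 32/1200 ≈ 0.02667.
Coefficient of coincidence = 0.02667/0.02975 ≈ 0.90; interference = 1 − 0.90 = 0.10.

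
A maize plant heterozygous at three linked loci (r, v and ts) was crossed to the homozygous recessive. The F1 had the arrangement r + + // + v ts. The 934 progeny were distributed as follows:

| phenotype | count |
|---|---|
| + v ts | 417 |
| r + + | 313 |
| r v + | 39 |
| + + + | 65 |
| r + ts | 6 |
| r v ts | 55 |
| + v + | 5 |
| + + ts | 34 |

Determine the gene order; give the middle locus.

ts

The two rarest classes, r + ts and + v +, are the double crossovers. Comparing them with the parentals, only the ts allele has switched, so ts is the middle locus and the order is v – ts – r.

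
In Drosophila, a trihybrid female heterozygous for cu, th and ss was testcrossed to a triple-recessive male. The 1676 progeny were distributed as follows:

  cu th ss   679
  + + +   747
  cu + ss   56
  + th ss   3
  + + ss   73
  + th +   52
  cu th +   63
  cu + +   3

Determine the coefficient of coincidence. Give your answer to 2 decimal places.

The two most frequent reciprocal classes, cu th ss and + + +, are the parental types, so the F1 was cu th ss / + + +.
The two rarest classes, + th ss and cu + +, are the double crossovers. Comparing them with the parentals, only the cu allele has switched, so cu is the middle locus and the order is th – cu – ss.
th–cu: (108 + 6)/1676 = 0.0680; cu–ss: (136 + 6)/1676 = 0.0847.
Expected DCO frequency = 0.0680 × 0.0847 ≈ 0.00576; observed = 6/1676 ≈ 0.00358.
Coefficient of coincidence = 0.00358/0.00576 ≈ 0.62.

0.62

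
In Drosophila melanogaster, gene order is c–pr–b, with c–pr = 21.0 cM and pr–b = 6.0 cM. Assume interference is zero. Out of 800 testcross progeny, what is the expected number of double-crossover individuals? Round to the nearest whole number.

10

Map distances give recombination frequencies of 0.210 and 0.060 for the two intervals.
With no interference, expected double-crossover frequency = 0.210 × 0.060 = 0.01260.
Expected number = 0.01260 × 800 = 10.08 ≈ 10.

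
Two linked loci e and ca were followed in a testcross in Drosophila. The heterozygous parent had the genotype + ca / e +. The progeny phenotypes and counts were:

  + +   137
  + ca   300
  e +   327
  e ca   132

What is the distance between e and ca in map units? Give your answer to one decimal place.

30.0 map units

The recombinant classes are + + and e ca: 137 + 132 = 269.
Recombination frequency = 269/896 = 0.3002 ≈ 30.0%, i.e. 30.0 map units.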